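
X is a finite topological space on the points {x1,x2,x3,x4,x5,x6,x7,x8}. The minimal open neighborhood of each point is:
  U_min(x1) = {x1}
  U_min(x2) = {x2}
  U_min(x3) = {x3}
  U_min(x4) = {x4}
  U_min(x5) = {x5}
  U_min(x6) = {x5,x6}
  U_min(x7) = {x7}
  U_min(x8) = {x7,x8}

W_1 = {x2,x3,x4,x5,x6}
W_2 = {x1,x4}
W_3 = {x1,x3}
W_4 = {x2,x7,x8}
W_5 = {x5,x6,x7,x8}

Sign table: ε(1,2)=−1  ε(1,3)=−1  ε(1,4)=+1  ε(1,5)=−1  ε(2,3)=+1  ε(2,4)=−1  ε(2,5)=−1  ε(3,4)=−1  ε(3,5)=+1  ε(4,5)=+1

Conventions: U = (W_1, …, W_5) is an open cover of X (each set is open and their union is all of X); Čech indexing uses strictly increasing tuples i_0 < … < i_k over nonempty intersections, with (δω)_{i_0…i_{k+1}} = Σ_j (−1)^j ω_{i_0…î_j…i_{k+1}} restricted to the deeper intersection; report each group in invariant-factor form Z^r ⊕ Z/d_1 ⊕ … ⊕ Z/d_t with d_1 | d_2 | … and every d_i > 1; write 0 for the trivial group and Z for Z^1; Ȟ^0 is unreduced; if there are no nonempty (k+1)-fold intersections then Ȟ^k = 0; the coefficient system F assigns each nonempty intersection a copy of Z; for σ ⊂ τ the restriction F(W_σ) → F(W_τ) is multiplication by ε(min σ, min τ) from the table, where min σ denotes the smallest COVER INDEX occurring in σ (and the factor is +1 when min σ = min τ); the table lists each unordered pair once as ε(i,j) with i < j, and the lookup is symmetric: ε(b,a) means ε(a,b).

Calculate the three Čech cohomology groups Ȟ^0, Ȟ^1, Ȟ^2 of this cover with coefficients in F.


nerve simplices:
  W12={x4} W13={x3} W14={x2} W15={x5,x6} W23={x1} W45={x7,x8}
C dims 5,6; δ0: rk 5, SNF 1^4·2
degree 0: 5−5−0 = 0 → Ȟ^0 ≅ 0
degree 1: 6−0−5 = 1 plus torsion [2] → Ȟ^1 ≅ Z ⊕ Z/2
degree 2: 0−0−0 = 0 → Ȟ^2 ≅ 0

Ȟ^0(U;F) ≅ 0,  Ȟ^1(U;F) ≅ Z ⊕ Z/2,  Ȟ^2(U;F) ≅ 0


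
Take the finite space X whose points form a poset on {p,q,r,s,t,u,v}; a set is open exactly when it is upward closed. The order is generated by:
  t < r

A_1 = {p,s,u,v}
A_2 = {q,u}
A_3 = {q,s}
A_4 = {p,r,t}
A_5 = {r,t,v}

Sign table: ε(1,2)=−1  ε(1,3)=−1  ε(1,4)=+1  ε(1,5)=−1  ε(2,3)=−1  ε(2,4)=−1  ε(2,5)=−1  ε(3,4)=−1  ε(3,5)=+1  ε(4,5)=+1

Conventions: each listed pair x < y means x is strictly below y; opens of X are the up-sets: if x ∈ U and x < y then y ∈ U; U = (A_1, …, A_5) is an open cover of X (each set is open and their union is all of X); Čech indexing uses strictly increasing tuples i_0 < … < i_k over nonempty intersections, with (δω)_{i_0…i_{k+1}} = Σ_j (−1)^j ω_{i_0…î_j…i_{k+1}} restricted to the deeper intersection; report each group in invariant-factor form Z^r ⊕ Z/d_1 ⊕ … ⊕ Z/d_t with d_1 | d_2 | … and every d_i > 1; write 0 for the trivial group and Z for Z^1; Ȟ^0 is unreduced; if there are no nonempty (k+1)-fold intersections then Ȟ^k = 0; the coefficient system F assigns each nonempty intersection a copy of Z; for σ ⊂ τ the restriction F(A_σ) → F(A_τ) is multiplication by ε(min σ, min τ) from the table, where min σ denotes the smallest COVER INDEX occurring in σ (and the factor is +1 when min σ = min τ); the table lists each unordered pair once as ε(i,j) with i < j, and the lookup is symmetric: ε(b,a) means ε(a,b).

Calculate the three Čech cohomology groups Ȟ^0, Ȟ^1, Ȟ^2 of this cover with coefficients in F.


Ȟ^0 = 0,  Ȟ^1 = Z ⊕ Z/2,  Ȟ^2 = 0

intersection data:
  A12={u} A13={s} A14={p} A15={v} A23={q} A45={r,t}
C dims 5,6; δ0: rk 5, SNF 1^4·2
Ȟ^0 = (5 − 5) − 0 = 0, so Ȟ^0 ≅ 0
Ȟ^1 = (6 − 0) − 5 = 1 plus torsion [2], so Ȟ^1 ≅ Z ⊕ Z/2
Ȟ^2 = (0 − 0) − 0 = 0, so Ȟ^2 ≅ 0


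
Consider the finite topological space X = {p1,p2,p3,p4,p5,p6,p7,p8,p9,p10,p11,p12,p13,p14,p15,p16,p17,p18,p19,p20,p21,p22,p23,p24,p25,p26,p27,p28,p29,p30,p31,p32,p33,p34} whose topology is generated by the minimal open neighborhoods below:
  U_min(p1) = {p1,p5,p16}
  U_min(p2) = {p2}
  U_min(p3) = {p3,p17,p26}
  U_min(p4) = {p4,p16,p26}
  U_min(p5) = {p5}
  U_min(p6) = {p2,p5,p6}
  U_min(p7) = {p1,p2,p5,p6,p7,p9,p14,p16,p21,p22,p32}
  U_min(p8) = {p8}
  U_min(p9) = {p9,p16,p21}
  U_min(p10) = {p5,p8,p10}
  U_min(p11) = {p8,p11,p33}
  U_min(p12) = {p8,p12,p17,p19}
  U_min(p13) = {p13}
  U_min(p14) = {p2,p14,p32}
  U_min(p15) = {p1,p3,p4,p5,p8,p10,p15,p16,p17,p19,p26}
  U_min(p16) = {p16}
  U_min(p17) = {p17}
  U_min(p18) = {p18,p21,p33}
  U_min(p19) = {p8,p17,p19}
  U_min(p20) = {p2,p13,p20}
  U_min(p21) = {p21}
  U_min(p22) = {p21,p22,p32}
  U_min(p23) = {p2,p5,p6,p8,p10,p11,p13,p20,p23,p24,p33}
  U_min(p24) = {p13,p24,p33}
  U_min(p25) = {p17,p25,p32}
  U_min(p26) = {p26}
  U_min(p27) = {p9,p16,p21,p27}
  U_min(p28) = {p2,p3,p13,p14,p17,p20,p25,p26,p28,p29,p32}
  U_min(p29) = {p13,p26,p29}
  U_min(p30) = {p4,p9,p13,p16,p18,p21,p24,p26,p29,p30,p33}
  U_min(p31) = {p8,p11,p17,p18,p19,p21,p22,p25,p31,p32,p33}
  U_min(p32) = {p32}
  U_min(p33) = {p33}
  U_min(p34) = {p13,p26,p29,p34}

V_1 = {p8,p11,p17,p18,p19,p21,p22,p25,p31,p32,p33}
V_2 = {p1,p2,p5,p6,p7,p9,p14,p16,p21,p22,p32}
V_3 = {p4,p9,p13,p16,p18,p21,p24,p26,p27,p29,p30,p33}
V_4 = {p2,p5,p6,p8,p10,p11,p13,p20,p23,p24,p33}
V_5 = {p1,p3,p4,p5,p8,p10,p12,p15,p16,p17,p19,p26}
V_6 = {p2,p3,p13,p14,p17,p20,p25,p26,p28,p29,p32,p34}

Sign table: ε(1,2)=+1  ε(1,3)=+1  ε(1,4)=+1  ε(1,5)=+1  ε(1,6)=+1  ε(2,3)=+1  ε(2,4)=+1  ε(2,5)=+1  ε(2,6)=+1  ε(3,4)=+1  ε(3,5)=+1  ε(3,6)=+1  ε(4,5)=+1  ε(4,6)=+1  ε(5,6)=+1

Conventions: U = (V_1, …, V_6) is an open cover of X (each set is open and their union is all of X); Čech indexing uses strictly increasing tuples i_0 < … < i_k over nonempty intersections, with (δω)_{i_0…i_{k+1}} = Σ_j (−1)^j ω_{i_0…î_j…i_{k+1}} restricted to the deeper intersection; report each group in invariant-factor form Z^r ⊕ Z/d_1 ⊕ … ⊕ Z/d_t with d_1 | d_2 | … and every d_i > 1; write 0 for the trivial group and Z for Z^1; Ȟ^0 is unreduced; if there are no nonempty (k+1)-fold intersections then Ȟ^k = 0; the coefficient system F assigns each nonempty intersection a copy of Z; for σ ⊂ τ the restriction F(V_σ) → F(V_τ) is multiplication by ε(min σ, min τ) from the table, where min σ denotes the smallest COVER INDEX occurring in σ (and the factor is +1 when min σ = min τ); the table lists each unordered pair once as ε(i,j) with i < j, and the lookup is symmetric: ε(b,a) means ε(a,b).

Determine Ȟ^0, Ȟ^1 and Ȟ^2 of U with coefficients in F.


Ȟ^0(U;F) ≅ Z, Ȟ^1(U;F) ≅ 0 and Ȟ^2(U;F) ≅ Z/2

nerve of the cover:
  V12={p21,p22,p32} V13={p18,p21,p33} V14={p8,p11,p33} V15={p8,p17,p19} V16={p17,p25,p32} V23={p9,p16,p21} V24={p2,p5,p6} V25={p1,p5,p16} V26={p2,p14,p32} V34={p13,p24,p33} V35={p4,p16,p26} V36={p13,p26,p29} V45={p5,p8,p10} V46={p2,p13,p20} V56={p3,p17,p26}
  V123={p21} V126={p32} V134={p33} V145={p8} V156={p17} V235={p16} V245={p5} V246={p2} V346={p13} V356={p26}
C dims 6,15,10; δ0: rk 5, SNF 1^5; δ1: rk 10, SNF 1^9·2
Ȟ^0 = (6 − 5) − 0 = 1, so Ȟ^0 ≅ Z
Ȟ^1 = (15 − 10) − 5 = 0, so Ȟ^1 ≅ 0
Ȟ^2 = (10 − 0) − 10 = 0 plus torsion [2], so Ȟ^2 ≅ Z/2


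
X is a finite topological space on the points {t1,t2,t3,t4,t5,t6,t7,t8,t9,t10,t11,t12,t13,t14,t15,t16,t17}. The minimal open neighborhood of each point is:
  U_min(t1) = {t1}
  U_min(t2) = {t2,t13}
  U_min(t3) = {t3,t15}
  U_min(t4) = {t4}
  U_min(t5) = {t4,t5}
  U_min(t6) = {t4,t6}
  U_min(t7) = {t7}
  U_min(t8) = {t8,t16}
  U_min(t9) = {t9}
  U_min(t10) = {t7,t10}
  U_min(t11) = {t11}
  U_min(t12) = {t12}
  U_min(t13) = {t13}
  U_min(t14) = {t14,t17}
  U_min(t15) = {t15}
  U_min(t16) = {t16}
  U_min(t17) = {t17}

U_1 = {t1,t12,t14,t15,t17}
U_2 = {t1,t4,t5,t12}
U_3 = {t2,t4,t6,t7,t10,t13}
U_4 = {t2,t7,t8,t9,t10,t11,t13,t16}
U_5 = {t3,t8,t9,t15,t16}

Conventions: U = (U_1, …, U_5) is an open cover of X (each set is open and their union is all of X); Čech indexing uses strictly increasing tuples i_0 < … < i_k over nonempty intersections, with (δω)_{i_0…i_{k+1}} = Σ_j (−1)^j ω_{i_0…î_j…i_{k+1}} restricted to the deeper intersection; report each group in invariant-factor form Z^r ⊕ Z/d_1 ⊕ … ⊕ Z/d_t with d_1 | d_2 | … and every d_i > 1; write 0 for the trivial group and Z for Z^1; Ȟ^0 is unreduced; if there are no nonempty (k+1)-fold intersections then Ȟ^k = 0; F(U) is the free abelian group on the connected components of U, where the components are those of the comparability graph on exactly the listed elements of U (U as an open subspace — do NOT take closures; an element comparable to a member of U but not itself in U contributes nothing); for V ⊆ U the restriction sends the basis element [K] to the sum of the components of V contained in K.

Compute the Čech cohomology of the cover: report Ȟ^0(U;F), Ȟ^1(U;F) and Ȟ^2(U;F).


Ȟ^0 = Z^10, Ȟ^1 = 0 and Ȟ^2 = 0

nerve of the cover:
  U12={t1,t12} U15={t15} U23={t4} U34={t2,t7,t10,t13} U45={t8,t9,t16}
components per intersection:
  U1: {t1} {t12} {t14,t17} {t15}
  U2: {t1} {t4,t5} {t12}
  U3: {t2,t13} {t4,t6} {t7,t10}
  U4: {t2,t13} {t7,t10} {t8,t16} {t9} {t11}
  U5: {t3,t15} {t8,t16} {t9}
  U12: {t1} {t12}
  U15: {t15}
  U23: {t4}
  U34: {t2,t13} {t7,t10}
  U45: {t8,t16} {t9}
C dims 18,8; δ0: rk 8, SNF 1^8
Ȟ^0 = (18 − 8) − 0 = 10, so Ȟ^0 ≅ Z^10
Ȟ^1 = (8 − 0) − 8 = 0, so Ȟ^1 ≅ 0
Ȟ^2 = (0 − 0) − 0 = 0, so Ȟ^2 ≅ 0


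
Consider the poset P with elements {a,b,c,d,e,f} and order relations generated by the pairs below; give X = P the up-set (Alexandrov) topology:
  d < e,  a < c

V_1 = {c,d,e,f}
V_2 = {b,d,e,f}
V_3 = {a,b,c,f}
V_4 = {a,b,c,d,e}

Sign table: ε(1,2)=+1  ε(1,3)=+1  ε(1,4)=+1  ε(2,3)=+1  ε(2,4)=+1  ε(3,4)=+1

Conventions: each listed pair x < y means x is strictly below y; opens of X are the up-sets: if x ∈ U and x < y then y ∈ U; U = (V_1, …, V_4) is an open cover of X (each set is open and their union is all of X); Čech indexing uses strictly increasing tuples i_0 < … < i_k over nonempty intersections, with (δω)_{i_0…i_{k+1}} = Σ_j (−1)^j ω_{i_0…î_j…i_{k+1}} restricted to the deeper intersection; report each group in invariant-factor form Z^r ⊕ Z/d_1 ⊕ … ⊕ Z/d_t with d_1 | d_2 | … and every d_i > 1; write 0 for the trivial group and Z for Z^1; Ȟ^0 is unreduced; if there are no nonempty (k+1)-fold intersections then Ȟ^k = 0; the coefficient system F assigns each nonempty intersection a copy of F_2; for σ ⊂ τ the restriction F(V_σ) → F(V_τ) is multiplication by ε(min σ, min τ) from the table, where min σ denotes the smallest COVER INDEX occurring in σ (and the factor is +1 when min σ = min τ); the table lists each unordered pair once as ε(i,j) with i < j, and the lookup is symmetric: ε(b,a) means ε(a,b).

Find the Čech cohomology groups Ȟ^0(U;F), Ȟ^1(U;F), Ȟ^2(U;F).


cover nerve:
  V12={d,e,f} V13={c,f} V14={c,d,e} V23={b,f} V24={b,d,e} V34={a,b,c}
  V123={f} V124={d,e} V134={c} V234={b}
C dims 4,6,4; δ0: rk_F2 3; δ1: rk_F2 3
Ȟ^0: (4−3)−0=1 ⇒ Z/2
Ȟ^1: (6−3)−3=0 ⇒ 0
Ȟ^2: (4−0)−3=1 ⇒ Z/2

Ȟ^0 ≅ Z/2; Ȟ^1 ≅ 0; Ȟ^2 ≅ Z/2


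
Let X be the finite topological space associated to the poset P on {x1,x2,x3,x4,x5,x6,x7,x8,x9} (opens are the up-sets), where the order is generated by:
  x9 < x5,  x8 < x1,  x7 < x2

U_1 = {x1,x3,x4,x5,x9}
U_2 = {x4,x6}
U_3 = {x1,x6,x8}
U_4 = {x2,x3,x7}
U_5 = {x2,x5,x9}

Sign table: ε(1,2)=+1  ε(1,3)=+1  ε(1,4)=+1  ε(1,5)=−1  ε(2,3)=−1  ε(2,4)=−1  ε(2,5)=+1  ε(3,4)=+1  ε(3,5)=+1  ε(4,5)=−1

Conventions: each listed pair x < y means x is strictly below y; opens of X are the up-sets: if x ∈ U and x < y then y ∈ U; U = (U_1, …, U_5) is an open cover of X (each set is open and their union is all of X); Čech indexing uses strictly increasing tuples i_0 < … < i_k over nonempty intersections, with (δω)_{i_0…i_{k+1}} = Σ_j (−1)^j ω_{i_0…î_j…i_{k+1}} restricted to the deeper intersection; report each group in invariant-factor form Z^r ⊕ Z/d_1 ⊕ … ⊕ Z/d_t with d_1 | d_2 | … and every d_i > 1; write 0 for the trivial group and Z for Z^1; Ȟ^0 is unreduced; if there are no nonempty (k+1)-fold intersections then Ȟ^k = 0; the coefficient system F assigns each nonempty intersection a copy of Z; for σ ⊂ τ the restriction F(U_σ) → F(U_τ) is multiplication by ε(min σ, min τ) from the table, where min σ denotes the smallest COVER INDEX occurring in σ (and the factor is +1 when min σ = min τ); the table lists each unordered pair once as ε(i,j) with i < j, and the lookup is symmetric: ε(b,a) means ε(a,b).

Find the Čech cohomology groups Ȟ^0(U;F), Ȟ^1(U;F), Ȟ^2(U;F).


nerve of the cover:
  U12={x4} U13={x1} U14={x3} U15={x5,x9} U23={x6} U45={x2}
C dims 5,6; δ0: rk 5, SNF 1^4·2
Ȟ^0 = (5 − 5) − 0 = 0, so Ȟ^0 ≅ 0
Ȟ^1 = (6 − 0) − 5 = 1 plus torsion [2], so Ȟ^1 ≅ Z ⊕ Z/2
Ȟ^2 = (0 − 0) − 0 = 0, so Ȟ^2 ≅ 0

Ȟ^0(U;F) ≅ 0, Ȟ^1(U;F) ≅ Z ⊕ Z/2, Ȟ^2(U;F) ≅ 0


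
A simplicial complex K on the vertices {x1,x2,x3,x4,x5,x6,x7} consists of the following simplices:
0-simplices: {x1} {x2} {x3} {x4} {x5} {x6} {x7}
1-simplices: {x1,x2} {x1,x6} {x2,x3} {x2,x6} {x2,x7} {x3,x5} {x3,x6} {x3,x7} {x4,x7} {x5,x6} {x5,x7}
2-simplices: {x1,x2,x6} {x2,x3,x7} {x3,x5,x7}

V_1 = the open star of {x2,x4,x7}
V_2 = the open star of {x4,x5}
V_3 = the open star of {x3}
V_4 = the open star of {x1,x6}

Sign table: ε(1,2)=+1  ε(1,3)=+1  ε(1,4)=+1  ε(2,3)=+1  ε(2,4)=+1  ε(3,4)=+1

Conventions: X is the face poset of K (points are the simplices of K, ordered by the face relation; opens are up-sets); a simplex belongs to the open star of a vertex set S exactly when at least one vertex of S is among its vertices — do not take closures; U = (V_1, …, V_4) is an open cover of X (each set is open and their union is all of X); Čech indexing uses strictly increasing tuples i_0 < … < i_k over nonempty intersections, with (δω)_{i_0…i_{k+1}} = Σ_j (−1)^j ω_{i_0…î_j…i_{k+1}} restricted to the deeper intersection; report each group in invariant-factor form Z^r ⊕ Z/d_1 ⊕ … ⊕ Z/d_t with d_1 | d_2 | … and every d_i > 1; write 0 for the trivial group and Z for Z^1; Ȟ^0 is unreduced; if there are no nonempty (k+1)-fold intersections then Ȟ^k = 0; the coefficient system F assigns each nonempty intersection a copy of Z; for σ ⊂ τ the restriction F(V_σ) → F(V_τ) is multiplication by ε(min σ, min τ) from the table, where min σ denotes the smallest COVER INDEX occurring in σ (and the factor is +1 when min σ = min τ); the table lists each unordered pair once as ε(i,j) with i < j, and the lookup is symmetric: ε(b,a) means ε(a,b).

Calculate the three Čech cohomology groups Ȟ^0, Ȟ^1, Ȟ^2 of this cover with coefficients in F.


nerve of the cover:
  V1={{x2},{x4},{x7},{x1,x2},{x2,x3},{x2,x6},{x2,x7},{x3,x7},{x4,x7},{x5,x7},{x1,x2,x6},{x2,x3,x7},{x3,x5,x7}} V2={{x4},{x5},{x3,x5},{x4,x7},{x5,x6},{x5,x7},{x3,x5,x7}} V3={{x3},{x2,x3},{x3,x5},{x3,x6},{x3,x7},{x2,x3,x7},{x3,x5,x7}} V4={{x1},{x6},{x1,x2},{x1,x6},{x2,x6},{x3,x6},{x5,x6},{x1,x2,x6}}
  V12={{x4},{x4,x7},{x5,x7},{x3,x5,x7}} V13={{x2,x3},{x3,x7},{x2,x3,x7},{x3,x5,x7}} V14={{x1,x2},{x2,x6},{x1,x2,x6}} V23={{x3,x5},{x3,x5,x7}} V24={{x5,x6}} V34={{x3,x6}}
  V123={{x3,x5,x7}}
C dims 4,6,1; δ0: rk 3, SNF 1^3; δ1: rk 1, SNF 1^1
Ȟ^0 = (4 − 3) − 0 = 1, so Ȟ^0 ≅ Z
Ȟ^1 = (6 − 1) − 3 = 2, so Ȟ^1 ≅ Z^2
Ȟ^2 = (1 − 0) − 1 = 0, so Ȟ^2 ≅ 0

Ȟ^0(U;F) ≅ Z, Ȟ^1(U;F) ≅ Z^2, Ȟ^2(U;F) ≅ 0


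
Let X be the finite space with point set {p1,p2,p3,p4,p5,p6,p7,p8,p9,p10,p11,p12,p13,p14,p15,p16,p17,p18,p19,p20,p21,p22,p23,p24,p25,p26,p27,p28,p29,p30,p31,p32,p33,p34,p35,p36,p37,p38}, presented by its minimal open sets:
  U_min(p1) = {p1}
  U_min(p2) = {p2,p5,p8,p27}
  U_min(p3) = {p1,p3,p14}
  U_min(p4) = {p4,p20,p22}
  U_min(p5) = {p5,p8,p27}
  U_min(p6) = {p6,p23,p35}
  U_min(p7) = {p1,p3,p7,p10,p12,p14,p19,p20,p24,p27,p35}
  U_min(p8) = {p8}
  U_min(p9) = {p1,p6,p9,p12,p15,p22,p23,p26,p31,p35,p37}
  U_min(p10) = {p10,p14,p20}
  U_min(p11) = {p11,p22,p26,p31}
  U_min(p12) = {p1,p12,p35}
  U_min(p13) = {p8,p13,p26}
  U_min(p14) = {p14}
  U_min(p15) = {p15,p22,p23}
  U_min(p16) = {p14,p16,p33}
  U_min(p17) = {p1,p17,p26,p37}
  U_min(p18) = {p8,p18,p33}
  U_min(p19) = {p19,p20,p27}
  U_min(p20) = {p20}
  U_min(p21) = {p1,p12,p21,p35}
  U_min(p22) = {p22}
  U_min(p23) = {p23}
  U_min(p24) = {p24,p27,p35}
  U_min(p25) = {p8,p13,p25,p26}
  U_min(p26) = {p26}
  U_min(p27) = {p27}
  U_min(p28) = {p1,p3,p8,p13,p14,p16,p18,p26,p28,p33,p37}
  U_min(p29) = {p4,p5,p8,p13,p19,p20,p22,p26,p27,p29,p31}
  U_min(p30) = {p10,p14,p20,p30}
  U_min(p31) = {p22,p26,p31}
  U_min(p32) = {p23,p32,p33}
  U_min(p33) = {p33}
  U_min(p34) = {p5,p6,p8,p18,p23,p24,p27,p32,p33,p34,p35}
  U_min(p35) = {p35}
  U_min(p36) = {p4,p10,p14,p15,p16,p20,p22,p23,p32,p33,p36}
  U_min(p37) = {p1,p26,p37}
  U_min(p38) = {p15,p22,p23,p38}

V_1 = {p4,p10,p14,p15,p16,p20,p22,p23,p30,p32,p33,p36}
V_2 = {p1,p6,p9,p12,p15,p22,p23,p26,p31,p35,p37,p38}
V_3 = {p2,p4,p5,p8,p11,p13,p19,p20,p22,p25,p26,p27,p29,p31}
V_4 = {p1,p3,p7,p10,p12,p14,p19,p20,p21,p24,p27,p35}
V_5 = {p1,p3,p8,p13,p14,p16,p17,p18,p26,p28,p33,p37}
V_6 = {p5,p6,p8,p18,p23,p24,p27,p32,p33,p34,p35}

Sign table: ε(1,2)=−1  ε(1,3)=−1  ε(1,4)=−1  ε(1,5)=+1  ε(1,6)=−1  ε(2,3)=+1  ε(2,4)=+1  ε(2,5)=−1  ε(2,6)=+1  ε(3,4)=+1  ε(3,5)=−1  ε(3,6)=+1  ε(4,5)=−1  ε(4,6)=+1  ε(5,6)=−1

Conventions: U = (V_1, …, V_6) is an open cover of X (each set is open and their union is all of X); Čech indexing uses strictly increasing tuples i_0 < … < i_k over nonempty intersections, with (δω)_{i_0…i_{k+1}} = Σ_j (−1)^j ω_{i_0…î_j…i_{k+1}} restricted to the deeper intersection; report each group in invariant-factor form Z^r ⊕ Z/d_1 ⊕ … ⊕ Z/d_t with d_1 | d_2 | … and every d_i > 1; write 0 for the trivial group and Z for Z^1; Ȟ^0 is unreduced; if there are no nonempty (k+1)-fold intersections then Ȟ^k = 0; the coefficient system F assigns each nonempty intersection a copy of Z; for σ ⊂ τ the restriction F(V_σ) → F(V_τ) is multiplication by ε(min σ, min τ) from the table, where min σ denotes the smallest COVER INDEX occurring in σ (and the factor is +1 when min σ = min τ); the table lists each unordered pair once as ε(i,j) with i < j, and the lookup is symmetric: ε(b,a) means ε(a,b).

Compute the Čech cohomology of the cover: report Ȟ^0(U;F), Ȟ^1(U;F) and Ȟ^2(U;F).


Ȟ^0(U;F) ≅ Z, Ȟ^1(U;F) ≅ 0, Ȟ^2(U;F) ≅ Z/2

nerve simplices:
  V12={p15,p22,p23} V13={p4,p20,p22} V14={p10,p14,p20} V15={p14,p16,p33} V16={p23,p32,p33} V23={p22,p26,p31} V24={p1,p12,p35} V25={p1,p26,p37} V26={p6,p23,p35} V34={p19,p20,p27} V35={p8,p13,p26} V36={p5,p8,p27} V45={p1,p3,p14} V46={p24,p27,p35} V56={p8,p18,p33}
  V123={p22} V126={p23} V134={p20} V145={p14} V156={p33} V235={p26} V245={p1} V246={p35} V346={p27} V356={p8}
C dims 6,15,10; δ0: rk 5, SNF 1^5; δ1: rk 10, SNF 1^9·2
degree 0: 6−5−0 = 1 → Ȟ^0 ≅ Z
degree 1: 15−10−5 = 0 → Ȟ^1 ≅ 0
degree 2: 10−0−10 = 0 plus torsion [2] → Ȟ^2 ≅ Z/2


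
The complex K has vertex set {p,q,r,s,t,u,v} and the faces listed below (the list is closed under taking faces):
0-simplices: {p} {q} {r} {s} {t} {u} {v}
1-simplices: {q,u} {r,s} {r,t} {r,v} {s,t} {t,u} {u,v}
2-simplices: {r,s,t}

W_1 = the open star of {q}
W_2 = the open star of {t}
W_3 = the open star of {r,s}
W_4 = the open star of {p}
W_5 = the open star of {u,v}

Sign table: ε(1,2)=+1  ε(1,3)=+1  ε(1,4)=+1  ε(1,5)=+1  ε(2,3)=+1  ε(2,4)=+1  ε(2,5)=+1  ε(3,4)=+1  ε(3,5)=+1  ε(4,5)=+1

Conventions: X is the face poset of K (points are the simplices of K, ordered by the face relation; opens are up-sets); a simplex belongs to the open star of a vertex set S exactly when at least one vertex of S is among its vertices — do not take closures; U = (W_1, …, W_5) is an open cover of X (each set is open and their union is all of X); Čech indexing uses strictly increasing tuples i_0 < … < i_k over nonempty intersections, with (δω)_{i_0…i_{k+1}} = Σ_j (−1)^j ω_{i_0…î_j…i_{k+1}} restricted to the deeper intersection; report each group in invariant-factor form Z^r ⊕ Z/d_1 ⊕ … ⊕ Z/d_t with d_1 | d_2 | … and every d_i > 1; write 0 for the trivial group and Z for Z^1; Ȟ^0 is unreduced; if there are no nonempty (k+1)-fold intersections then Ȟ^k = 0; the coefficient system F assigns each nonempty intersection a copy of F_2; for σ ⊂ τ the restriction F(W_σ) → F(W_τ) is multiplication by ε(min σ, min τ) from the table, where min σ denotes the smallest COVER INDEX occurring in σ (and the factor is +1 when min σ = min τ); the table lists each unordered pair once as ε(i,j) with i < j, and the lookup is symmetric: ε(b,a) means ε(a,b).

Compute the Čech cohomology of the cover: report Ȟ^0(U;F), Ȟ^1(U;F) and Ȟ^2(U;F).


nerve simplices:
  W1={{q},{q,u}} W2={{t},{r,t},{s,t},{t,u},{r,s,t}} W3={{r},{s},{r,s},{r,t},{r,v},{s,t},{r,s,t}} W4={{p}} W5={{u},{v},{q,u},{r,v},{t,u},{u,v}}
  W15={{q,u}} W23={{r,t},{s,t},{r,s,t}} W25={{t,u}} W35={{r,v}}
C dims 5,4; δ0: rk_F2 3
degree 0: 5−3−0 = 2 → Ȟ^0 ≅ Z/2 ⊕ Z/2
degree 1: 4−0−3 = 1 → Ȟ^1 ≅ Z/2
degree 2: 0−0−0 = 0 → Ȟ^2 ≅ 0

Ȟ^0(U;F) ≅ Z/2 ⊕ Z/2, Ȟ^1(U;F) ≅ Z/2, Ȟ^2(U;F) ≅ 0


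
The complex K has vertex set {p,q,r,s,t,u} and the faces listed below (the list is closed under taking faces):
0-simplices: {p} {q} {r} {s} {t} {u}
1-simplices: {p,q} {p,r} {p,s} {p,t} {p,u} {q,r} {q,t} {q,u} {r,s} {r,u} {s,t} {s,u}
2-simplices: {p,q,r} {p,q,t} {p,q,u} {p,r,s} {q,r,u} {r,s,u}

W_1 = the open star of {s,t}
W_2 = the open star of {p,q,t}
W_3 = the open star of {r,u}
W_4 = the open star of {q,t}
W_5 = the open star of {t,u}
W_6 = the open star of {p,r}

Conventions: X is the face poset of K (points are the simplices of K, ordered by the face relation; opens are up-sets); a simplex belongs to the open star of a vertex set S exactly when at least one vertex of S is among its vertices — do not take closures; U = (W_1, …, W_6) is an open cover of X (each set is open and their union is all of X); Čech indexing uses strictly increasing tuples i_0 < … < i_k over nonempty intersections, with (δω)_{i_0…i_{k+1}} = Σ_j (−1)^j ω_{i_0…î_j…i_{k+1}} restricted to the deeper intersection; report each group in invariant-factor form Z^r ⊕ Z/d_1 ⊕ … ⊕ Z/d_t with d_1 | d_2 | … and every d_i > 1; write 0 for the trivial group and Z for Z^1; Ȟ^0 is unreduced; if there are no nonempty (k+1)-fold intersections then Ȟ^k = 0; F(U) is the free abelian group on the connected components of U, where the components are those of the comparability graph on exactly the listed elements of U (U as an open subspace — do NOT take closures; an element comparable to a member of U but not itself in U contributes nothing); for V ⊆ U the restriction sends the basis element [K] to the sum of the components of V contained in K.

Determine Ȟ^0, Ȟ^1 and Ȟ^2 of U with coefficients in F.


cover nerve:
  W1={{s},{t},{p,s},{p,t},{q,t},{r,s},{s,t},{s,u},{p,q,t},{p,r,s},{r,s,u}} W2={{p},{q},{t},{p,q},{p,r},{p,s},{p,t},{p,u},{q,r},{q,t},{q,u},{s,t},{p,q,r},{p,q,t},{p,q,u},{p,r,s},{q,r,u}} W3={{r},{u},{p,r},{p,u},{q,r},{q,u},{r,s},{r,u},{s,u},{p,q,r},{p,q,u},{p,r,s},{q,r,u},{r,s,u}} W4={{q},{t},{p,q},{p,t},{q,r},{q,t},{q,u},{s,t},{p,q,r},{p,q,t},{p,q,u},{q,r,u}} W5={{t},{u},{p,t},{p,u},{q,t},{q,u},{r,u},{s,t},{s,u},{p,q,t},{p,q,u},{q,r,u},{r,s,u}} W6={{p},{r},{p,q},{p,r},{p,s},{p,t},{p,u},{q,r},{r,s},{r,u},{p,q,r},{p,q,t},{p,q,u},{p,r,s},{q,r,u},{r,s,u}}
  W12={{t},{p,s},{p,t},{q,t},{s,t},{p,q,t},{p,r,s}} W13={{r,s},{s,u},{p,r,s},{r,s,u}} W14={{t},{p,t},{q,t},{s,t},{p,q,t}} W15={{t},{p,t},{q,t},{s,t},{s,u},{p,q,t},{r,s,u}} W16={{p,s},{p,t},{r,s},{p,q,t},{p,r,s},{r,s,u}} W23={{p,r},{p,u},{q,r},{q,u},{p,q,r},{p,q,u},{p,r,s},{q,r,u}} W24={{q},{t},{p,q},{p,t},{q,r},{q,t},{q,u},{s,t},{p,q,r},{p,q,t},{p,q,u},{q,r,u}} W25={{t},{p,t},{p,u},{q,t},{q,u},{s,t},{p,q,t},{p,q,u},{q,r,u}} W26={{p},{p,q},{p,r},{p,s},{p,t},{p,u},{q,r},{p,q,r},{p,q,t},{p,q,u},{p,r,s},{q,r,u}} W34={{q,r},{q,u},{p,q,r},{p,q,u},{q,r,u}} W35={{u},{p,u},{q,u},{r,u},{s,u},{p,q,u},{q,r,u},{r,s,u}} W36={{r},{p,r},{p,u},{q,r},{r,s},{r,u},{p,q,r},{p,q,u},{p,r,s},{q,r,u},{r,s,u}} W45={{t},{p,t},{q,t},{q,u},{s,t},{p,q,t},{p,q,u},{q,r,u}} W46={{p,q},{p,t},{q,r},{p,q,r},{p,q,t},{p,q,u},{q,r,u}} W56={{p,t},{p,u},{r,u},{p,q,t},{p,q,u},{q,r,u},{r,s,u}}
  W123={{p,r,s}} W124={{t},{p,t},{q,t},{s,t},{p,q,t}} W125={{t},{p,t},{q,t},{s,t},{p,q,t}} W126={{p,s},{p,t},{p,q,t},{p,r,s}} W135={{s,u},{r,s,u}} W136={{r,s},{p,r,s},{r,s,u}} W145={{t},{p,t},{q,t},{s,t},{p,q,t}} W146={{p,t},{p,q,t}} W156={{p,t},{p,q,t},{r,s,u}} W234={{q,r},{q,u},{p,q,r},{p,q,u},{q,r,u}} W235={{p,u},{q,u},{p,q,u},{q,r,u}} W236={{p,r},{p,u},{q,r},{p,q,r},{p,q,u},{p,r,s},{q,r,u}} W245={{t},{p,t},{q,t},{q,u},{s,t},{p,q,t},{p,q,u},{q,r,u}} W246={{p,q},{p,t},{q,r},{p,q,r},{p,q,t},{p,q,u},{q,r,u}} W256={{p,t},{p,u},{p,q,t},{p,q,u},{q,r,u}} W345={{q,u},{p,q,u},{q,r,u}} W346={{q,r},{p,q,r},{p,q,u},{q,r,u}} W356={{p,u},{r,u},{p,q,u},{q,r,u},{r,s,u}} W456={{p,t},{p,q,t},{p,q,u},{q,r,u}}
  W1236={{p,r,s}} W1245={{t},{p,t},{q,t},{s,t},{p,q,t}} W1246={{p,t},{p,q,t}} W1256={{p,t},{p,q,t}} W1356={{r,s,u}} W1456={{p,t},{p,q,t}} W2345={{q,u},{p,q,u},{q,r,u}} W2346={{q,r},{p,q,r},{p,q,u},{q,r,u}} W2356={{p,u},{p,q,u},{q,r,u}} W2456={{p,t},{p,q,t},{p,q,u},{q,r,u}} W3456={{p,q,u},{q,r,u}}
  W12456={{p,t},{p,q,t}} W23456={{p,q,u},{q,r,u}}
components per intersection:
  W1: {{s},{t},{p,s},{p,t},{q,t},{r,s},{s,t},{s,u},{p,q,t},{p,r,s},{r,s,u}}
  W2: {{p},{q},{t},{p,q},{p,r},{p,s},{p,t},{p,u},{q,r},{q,t},{q,u},{s,t},{p,q,r},{p,q,t},{p,q,u},{p,r,s},{q,r,u}}
  W3: {{r},{u},{p,r},{p,u},{q,r},{q,u},{r,s},{r,u},{s,u},{p,q,r},{p,q,u},{p,r,s},{q,r,u},{r,s,u}}
  W4: {{q},{t},{p,q},{p,t},{q,r},{q,t},{q,u},{s,t},{p,q,r},{p,q,t},{p,q,u},{q,r,u}}
  W5: {{t},{p,t},{q,t},{s,t},{p,q,t}} {{u},{p,u},{q,u},{r,u},{s,u},{p,q,u},{q,r,u},{r,s,u}}
  W6: {{p},{r},{p,q},{p,r},{p,s},{p,t},{p,u},{q,r},{r,s},{r,u},{p,q,r},{p,q,t},{p,q,u},{p,r,s},{q,r,u},{r,s,u}}
  W12: {{t},{p,t},{q,t},{s,t},{p,q,t}} {{p,s},{p,r,s}}
  W13: {{r,s},{s,u},{p,r,s},{r,s,u}}
  W14: {{t},{p,t},{q,t},{s,t},{p,q,t}}
  W15: {{t},{p,t},{q,t},{s,t},{p,q,t}} {{s,u},{r,s,u}}
  W16: {{p,s},{r,s},{p,r,s},{r,s,u}} {{p,t},{p,q,t}}
  W23: {{p,r},{p,u},{q,r},{q,u},{p,q,r},{p,q,u},{p,r,s},{q,r,u}}
  W24: {{q},{t},{p,q},{p,t},{q,r},{q,t},{q,u},{s,t},{p,q,r},{p,q,t},{p,q,u},{q,r,u}}
  W25: {{t},{p,t},{q,t},{s,t},{p,q,t}} {{p,u},{q,u},{p,q,u},{q,r,u}}
  W26: {{p},{p,q},{p,r},{p,s},{p,t},{p,u},{q,r},{p,q,r},{p,q,t},{p,q,u},{p,r,s},{q,r,u}}
  W34: {{q,r},{q,u},{p,q,r},{p,q,u},{q,r,u}}
  W35: {{u},{p,u},{q,u},{r,u},{s,u},{p,q,u},{q,r,u},{r,s,u}}
  W36: {{r},{p,r},{q,r},{r,s},{r,u},{p,q,r},{p,r,s},{q,r,u},{r,s,u}} {{p,u},{p,q,u}}
  W45: {{t},{p,t},{q,t},{s,t},{p,q,t}} {{q,u},{p,q,u},{q,r,u}}
  W46: {{p,q},{p,t},{q,r},{p,q,r},{p,q,t},{p,q,u},{q,r,u}}
  W56: {{p,t},{p,q,t}} {{p,u},{p,q,u}} {{r,u},{q,r,u},{r,s,u}}
  W123: {{p,r,s}}
  W124: {{t},{p,t},{q,t},{s,t},{p,q,t}}
  W125: {{t},{p,t},{q,t},{s,t},{p,q,t}}
  W126: {{p,s},{p,r,s}} {{p,t},{p,q,t}}
  W135: {{s,u},{r,s,u}}
  W136: {{r,s},{p,r,s},{r,s,u}}
  W145: {{t},{p,t},{q,t},{s,t},{p,q,t}}
  W146: {{p,t},{p,q,t}}
  W156: {{p,t},{p,q,t}} {{r,s,u}}
  W234: {{q,r},{q,u},{p,q,r},{p,q,u},{q,r,u}}
  W235: {{p,u},{q,u},{p,q,u},{q,r,u}}
  W236: {{p,r},{q,r},{p,q,r},{p,r,s},{q,r,u}} {{p,u},{p,q,u}}
  W245: {{t},{p,t},{q,t},{s,t},{p,q,t}} {{q,u},{p,q,u},{q,r,u}}
  W246: {{p,q},{p,t},{q,r},{p,q,r},{p,q,t},{p,q,u},{q,r,u}}
  W256: {{p,t},{p,q,t}} {{p,u},{p,q,u}} {{q,r,u}}
  W345: {{q,u},{p,q,u},{q,r,u}}
  W346: {{q,r},{p,q,r},{q,r,u}} {{p,q,u}}
  W356: {{p,u},{p,q,u}} {{r,u},{q,r,u},{r,s,u}}
  W456: {{p,t},{p,q,t}} {{p,q,u}} {{q,r,u}}
  W1236: {{p,r,s}}
  W1245: {{t},{p,t},{q,t},{s,t},{p,q,t}}
  W1246: {{p,t},{p,q,t}}
  W1256: {{p,t},{p,q,t}}
  W1356: {{r,s,u}}
  W1456: {{p,t},{p,q,t}}
  W2345: {{q,u},{p,q,u},{q,r,u}}
  W2346: {{q,r},{p,q,r},{q,r,u}} {{p,q,u}}
  W2356: {{p,u},{p,q,u}} {{q,r,u}}
  W2456: {{p,t},{p,q,t}} {{p,q,u}} {{q,r,u}}
  W3456: {{p,q,u}} {{q,r,u}}
  W12456: {{p,t},{p,q,t}}
  W23456: {{p,q,u}} {{q,r,u}}
C dims 7,23,29,16; δ0: rk 6, SNF 1^6; δ1: rk 16, SNF 1^16; δ2: rk 13, SNF 1^13
Ȟ^0: (7−6)−0=1 ⇒ Z
Ȟ^1: (23−16)−6=1 ⇒ Z
Ȟ^2: (29−13)−16=0 ⇒ 0

Ȟ^0(U;F) ≅ Z, Ȟ^1(U;F) ≅ Z and Ȟ^2(U;F) ≅ 0


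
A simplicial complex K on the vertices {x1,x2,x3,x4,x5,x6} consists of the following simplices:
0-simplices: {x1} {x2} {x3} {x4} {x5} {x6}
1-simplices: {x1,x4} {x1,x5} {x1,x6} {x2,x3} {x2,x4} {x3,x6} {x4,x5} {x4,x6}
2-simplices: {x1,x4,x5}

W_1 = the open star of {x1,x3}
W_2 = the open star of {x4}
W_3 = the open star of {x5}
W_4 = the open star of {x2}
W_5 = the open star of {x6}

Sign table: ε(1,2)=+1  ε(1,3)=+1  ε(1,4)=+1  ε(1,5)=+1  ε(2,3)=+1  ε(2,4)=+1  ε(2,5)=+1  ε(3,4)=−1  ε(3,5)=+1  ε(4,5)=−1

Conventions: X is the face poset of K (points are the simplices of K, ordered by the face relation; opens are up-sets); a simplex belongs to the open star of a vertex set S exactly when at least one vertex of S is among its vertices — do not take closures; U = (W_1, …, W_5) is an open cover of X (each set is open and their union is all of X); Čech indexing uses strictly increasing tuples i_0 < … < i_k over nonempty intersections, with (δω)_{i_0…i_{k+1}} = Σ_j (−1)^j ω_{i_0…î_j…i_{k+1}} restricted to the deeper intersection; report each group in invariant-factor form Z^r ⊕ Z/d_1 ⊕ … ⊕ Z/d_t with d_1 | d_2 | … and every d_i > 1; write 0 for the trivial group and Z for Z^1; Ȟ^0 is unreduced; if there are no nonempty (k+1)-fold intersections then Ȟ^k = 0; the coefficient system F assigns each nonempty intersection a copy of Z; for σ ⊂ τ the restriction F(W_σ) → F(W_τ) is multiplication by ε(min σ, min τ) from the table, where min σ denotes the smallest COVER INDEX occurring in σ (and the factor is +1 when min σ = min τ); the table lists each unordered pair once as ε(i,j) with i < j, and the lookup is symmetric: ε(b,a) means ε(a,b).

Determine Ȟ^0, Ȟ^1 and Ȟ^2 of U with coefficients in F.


cover nerve:
  W1={{x1},{x3},{x1,x4},{x1,x5},{x1,x6},{x2,x3},{x3,x6},{x1,x4,x5}} W2={{x4},{x1,x4},{x2,x4},{x4,x5},{x4,x6},{x1,x4,x5}} W3={{x5},{x1,x5},{x4,x5},{x1,x4,x5}} W4={{x2},{x2,x3},{x2,x4}} W5={{x6},{x1,x6},{x3,x6},{x4,x6}}
  W12={{x1,x4},{x1,x4,x5}} W13={{x1,x5},{x1,x4,x5}} W14={{x2,x3}} W15={{x1,x6},{x3,x6}} W23={{x4,x5},{x1,x4,x5}} W24={{x2,x4}} W25={{x4,x6}}
  W123={{x1,x4,x5}}
C dims 5,7,1; δ0: rk 4, SNF 1^4; δ1: rk 1, SNF 1^1
Ȟ^0: (5−4)−0=1 ⇒ Z
Ȟ^1: (7−1)−4=2 ⇒ Z^2
Ȟ^2: (1−0)−1=0 ⇒ 0

Ȟ^0 = Z,  Ȟ^1 = Z^2,  Ȟ^2 = 0


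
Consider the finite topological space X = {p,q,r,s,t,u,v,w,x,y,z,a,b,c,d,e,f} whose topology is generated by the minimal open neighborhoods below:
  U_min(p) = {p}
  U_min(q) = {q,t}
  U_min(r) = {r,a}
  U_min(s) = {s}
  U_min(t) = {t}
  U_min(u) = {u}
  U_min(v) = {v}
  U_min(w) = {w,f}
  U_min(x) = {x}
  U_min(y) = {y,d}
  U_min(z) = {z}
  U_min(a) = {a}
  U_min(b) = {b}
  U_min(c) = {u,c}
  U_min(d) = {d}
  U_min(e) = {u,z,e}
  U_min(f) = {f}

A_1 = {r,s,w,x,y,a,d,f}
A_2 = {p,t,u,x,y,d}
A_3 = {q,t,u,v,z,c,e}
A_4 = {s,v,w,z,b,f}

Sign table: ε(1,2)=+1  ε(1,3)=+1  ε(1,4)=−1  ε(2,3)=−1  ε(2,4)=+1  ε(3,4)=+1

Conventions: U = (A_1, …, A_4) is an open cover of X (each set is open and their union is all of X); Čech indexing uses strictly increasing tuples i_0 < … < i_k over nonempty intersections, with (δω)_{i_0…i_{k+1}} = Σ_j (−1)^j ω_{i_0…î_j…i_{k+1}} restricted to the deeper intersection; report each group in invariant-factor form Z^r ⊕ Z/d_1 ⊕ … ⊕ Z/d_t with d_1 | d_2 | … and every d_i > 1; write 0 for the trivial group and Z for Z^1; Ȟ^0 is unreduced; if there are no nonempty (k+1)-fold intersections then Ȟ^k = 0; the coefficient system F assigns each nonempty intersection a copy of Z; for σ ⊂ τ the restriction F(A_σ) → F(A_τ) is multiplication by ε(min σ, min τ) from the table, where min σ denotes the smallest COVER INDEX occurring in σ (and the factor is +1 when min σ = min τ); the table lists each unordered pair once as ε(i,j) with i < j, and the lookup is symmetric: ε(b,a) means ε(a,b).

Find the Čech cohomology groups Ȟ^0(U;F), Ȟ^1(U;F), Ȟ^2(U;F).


intersection data:
  A12={x,y,d} A14={s,w,f} A23={t,u} A34={v,z}
C dims 4,4; δ0: rk 3, SNF 1^3
Ȟ^0 = (4 − 3) − 0 = 1, so Ȟ^0 ≅ Z
Ȟ^1 = (4 − 0) − 3 = 1, so Ȟ^1 ≅ Z
Ȟ^2 = (0 − 0) − 0 = 0, so Ȟ^2 ≅ 0

Ȟ^0(U;F) ≅ Z, Ȟ^1(U;F) ≅ Z and Ȟ^2(U;F) ≅ 0


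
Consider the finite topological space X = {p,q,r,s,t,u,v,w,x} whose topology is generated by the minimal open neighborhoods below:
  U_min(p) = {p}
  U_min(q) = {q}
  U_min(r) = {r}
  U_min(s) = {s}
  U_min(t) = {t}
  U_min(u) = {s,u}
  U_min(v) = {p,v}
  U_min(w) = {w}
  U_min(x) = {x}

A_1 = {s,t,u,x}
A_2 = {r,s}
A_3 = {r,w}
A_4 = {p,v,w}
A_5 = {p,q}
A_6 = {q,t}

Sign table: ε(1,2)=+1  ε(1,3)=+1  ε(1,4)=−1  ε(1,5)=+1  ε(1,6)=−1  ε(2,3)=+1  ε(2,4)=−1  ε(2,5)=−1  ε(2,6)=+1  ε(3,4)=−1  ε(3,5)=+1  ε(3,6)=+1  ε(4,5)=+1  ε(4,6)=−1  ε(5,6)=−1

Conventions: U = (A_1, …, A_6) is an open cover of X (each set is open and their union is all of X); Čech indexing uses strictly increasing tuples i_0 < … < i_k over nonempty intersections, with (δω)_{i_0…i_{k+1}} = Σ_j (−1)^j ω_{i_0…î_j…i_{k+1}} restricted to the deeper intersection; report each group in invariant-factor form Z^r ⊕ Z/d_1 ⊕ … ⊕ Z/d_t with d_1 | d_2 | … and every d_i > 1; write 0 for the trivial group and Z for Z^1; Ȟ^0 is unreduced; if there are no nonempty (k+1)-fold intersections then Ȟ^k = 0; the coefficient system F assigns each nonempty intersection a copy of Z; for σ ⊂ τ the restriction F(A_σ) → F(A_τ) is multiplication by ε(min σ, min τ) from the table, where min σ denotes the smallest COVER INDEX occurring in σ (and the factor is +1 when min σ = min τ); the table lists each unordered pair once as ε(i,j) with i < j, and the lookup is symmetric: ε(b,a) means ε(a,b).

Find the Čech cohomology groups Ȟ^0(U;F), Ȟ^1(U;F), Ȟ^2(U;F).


intersection data:
  A12={s} A16={t} A23={r} A34={w} A45={p} A56={q}
C dims 6,6; δ0: rk 6, SNF 1^5·2
Ȟ^0 = (6 − 6) − 0 = 0, so Ȟ^0 ≅ 0
Ȟ^1 = (6 − 0) − 6 = 0 plus torsion [2], so Ȟ^1 ≅ Z/2
Ȟ^2 = (0 − 0) − 0 = 0, so Ȟ^2 ≅ 0

Ȟ^0 = 0, Ȟ^1 = Z/2, Ȟ^2 = 0


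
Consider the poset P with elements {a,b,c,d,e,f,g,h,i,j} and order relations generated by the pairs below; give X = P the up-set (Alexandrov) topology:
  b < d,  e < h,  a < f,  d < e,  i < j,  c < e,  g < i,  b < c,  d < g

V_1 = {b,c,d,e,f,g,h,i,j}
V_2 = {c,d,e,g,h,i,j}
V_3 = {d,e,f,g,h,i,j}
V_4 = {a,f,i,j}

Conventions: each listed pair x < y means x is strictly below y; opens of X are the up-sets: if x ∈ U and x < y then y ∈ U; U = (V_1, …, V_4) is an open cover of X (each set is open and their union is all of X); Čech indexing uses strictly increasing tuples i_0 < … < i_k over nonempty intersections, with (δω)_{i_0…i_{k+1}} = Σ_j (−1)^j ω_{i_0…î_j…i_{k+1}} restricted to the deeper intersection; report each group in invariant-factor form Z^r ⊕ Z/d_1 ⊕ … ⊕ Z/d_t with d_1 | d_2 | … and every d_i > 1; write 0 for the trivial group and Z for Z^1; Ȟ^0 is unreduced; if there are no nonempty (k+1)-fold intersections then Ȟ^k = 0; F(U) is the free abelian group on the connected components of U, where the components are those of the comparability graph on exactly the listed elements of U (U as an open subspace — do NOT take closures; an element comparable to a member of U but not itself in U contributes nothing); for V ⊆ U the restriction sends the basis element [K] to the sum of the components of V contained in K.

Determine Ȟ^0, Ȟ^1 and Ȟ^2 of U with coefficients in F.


nonempty overlaps:
  V12={c,d,e,g,h,i,j} V13={d,e,f,g,h,i,j} V14={f,i,j} V23={d,e,g,h,i,j} V24={i,j} V34={f,i,j}
  V123={d,e,g,h,i,j} V124={i,j} V134={f,i,j} V234={i,j}
  V1234={i,j}
components per intersection:
  V1: {b,c,d,e,g,h,i,j} {f}
  V2: {c,d,e,g,h,i,j}
  V3: {d,e,g,h,i,j} {f}
  V4: {a,f} {i,j}
  V12: {c,d,e,g,h,i,j}
  V13: {d,e,g,h,i,j} {f}
  V14: {f} {i,j}
  V23: {d,e,g,h,i,j}
  V24: {i,j}
  V34: {f} {i,j}
  V123: {d,e,g,h,i,j}
  V124: {i,j}
  V134: {f} {i,j}
  V234: {i,j}
  V1234: {i,j}
C dims 7,9,5,1; δ0: rk 5, SNF 1^5; δ1: rk 4, SNF 1^4; δ2: rk 1, SNF 1^1
degree 0: 7−5−0 = 2 → Ȟ^0 ≅ Z^2
degree 1: 9−4−5 = 0 → Ȟ^1 ≅ 0
degree 2: 5−1−4 = 0 → Ȟ^2 ≅ 0

Ȟ^0 ≅ Z^2, Ȟ^1 ≅ 0, Ȟ^2 ≅ 0


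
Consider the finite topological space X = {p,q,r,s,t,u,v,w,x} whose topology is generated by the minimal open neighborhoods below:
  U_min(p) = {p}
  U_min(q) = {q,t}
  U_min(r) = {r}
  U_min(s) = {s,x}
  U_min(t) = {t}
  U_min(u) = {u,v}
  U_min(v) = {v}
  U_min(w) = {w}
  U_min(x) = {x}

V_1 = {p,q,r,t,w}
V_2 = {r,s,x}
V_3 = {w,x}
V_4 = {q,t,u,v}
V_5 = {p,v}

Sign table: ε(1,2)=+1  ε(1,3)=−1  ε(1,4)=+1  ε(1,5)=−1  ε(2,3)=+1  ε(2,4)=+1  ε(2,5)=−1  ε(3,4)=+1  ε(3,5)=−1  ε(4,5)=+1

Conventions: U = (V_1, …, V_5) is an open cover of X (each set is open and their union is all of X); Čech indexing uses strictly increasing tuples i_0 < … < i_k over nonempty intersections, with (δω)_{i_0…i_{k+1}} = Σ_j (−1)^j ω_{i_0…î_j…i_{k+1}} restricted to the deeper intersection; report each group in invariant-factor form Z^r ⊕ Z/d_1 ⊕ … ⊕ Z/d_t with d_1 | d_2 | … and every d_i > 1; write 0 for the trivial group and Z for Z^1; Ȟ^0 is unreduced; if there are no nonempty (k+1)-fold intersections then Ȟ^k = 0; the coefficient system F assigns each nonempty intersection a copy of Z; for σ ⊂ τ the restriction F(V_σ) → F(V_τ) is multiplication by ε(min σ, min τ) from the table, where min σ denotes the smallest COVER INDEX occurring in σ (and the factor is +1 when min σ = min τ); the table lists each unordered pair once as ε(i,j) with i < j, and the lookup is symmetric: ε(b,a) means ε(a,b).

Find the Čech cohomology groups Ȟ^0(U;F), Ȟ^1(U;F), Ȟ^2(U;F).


Ȟ^0 ≅ 0,  Ȟ^1 ≅ Z ⊕ Z/2,  Ȟ^2 ≅ 0

intersection data:
  V12={r} V13={w} V14={q,t} V15={p} V23={x} V45={v}
C dims 5,6; δ0: rk 5, SNF 1^4·2
Ȟ^0 = (5 − 5) − 0 = 0, so Ȟ^0 ≅ 0
Ȟ^1 = (6 − 0) − 5 = 1 plus torsion [2], so Ȟ^1 ≅ Z ⊕ Z/2
Ȟ^2 = (0 − 0) − 0 = 0, so Ȟ^2 ≅ 0


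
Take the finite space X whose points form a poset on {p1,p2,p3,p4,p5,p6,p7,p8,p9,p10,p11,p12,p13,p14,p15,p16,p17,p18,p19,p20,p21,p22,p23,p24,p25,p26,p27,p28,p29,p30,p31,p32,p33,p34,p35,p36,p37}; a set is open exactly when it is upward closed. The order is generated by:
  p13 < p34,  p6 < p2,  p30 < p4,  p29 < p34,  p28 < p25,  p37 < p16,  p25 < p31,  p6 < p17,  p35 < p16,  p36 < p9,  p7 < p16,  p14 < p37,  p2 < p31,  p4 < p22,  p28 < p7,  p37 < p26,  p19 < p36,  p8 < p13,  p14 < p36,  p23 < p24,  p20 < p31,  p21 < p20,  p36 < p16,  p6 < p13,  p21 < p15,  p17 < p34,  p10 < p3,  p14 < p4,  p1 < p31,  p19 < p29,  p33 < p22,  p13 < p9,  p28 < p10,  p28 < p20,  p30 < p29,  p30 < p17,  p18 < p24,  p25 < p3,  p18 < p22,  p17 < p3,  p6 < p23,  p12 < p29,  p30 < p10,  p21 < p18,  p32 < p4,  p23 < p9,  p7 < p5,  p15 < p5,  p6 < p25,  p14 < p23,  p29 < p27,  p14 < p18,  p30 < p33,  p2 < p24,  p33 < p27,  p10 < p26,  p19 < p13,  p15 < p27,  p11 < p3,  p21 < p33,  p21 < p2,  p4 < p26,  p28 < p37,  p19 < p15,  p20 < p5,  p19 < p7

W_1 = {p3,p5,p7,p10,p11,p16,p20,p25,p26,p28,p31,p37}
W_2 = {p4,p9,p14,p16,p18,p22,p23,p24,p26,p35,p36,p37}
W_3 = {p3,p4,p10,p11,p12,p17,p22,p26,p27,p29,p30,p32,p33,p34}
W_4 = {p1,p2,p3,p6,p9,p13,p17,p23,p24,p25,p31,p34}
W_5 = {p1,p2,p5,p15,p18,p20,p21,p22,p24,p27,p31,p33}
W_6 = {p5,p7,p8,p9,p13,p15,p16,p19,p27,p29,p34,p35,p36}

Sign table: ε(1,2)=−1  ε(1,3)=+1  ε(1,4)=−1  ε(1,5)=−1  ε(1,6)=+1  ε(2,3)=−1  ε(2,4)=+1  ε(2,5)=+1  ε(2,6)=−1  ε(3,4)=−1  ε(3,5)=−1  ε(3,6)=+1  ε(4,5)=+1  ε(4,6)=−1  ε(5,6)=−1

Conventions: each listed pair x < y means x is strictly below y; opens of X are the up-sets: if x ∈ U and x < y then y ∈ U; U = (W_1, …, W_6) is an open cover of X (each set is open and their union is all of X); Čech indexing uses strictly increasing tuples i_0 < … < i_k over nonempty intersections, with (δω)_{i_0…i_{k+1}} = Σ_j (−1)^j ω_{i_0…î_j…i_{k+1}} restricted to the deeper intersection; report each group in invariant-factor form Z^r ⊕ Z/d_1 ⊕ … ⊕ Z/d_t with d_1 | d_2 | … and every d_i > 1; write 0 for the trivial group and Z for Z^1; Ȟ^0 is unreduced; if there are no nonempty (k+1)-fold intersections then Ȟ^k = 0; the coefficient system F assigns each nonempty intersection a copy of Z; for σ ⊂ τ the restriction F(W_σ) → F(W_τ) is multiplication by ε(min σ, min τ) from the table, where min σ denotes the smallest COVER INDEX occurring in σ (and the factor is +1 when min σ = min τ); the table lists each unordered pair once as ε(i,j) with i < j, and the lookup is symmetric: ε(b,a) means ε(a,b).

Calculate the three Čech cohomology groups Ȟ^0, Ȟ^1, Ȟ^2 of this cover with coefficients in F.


nonempty intersections:
  W12={p16,p26,p37} W13={p3,p10,p11,p26} W14={p3,p25,p31} W15={p5,p20,p31} W16={p5,p7,p16} W23={p4,p22,p26} W24={p9,p23,p24} W25={p18,p22,p24} W26={p9,p16,p35,p36} W34={p3,p17,p34} W35={p22,p27,p33} W36={p27,p29,p34} W45={p1,p2,p24,p31} W46={p9,p13,p34} W56={p5,p15,p27}
  W123={p26} W126={p16} W134={p3} W145={p31} W156={p5} W235={p22} W245={p24} W246={p9} W346={p34} W356={p27}
C dims 6,15,10; δ0: rk 5, SNF 1^5; δ1: rk 10, SNF 1^9·2
Ȟ^0: (6−5)−0=1 ⇒ Z
Ȟ^1: (15−10)−5=0 ⇒ 0
Ȟ^2: (10−0)−10=0 plus torsion [2] ⇒ Z/2

Ȟ^0 = Z, Ȟ^1 = 0 and Ȟ^2 = Z/2
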